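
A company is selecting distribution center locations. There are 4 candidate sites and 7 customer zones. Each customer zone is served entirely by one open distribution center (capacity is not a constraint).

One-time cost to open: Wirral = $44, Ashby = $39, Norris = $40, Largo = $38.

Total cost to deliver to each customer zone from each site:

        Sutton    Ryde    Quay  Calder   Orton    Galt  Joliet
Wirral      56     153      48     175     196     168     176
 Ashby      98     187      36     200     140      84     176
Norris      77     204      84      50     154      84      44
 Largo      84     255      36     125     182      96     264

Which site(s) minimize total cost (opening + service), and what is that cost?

For any fixed open set, each customer zone goes to its cheapest open site; total = fixed + service.
{Wirral, Norris}: Sutton→Wirral 56, Ryde→Wirral 153, Quay→Wirral 48, Calder→Norris 50, Orton→Norris 154, Galt→Norris 84, Joliet→Norris 44. Service 589; fixed 84; total 673.
{Wirral, Ashby, Norris}: service 563 + fixed 123 = 686
{Ashby, Norris}: Sutton→Norris 77, Ryde→Ashby 187, Quay→Ashby 36, Calder→Norris 50, Orton→Ashby 140, Galt→Ashby 84, Joliet→Norris 44. Service 618; fixed 79; total 697.
{Wirral, Ashby, Norris, Largo}: service 563 + fixed 161 = 724
No other subset beats 673.

Open Wirral and Norris; minimum total cost 673.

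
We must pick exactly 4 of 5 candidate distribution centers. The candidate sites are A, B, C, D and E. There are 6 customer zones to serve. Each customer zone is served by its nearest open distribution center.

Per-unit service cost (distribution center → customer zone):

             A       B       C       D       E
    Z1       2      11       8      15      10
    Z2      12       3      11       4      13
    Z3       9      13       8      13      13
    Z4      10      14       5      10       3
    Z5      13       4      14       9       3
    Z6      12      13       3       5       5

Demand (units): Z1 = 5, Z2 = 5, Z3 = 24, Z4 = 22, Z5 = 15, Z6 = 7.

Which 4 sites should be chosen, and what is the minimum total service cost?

With exactly 4 open, each customer zone uses its cheapest among the chosen.
{A, B, C, E}: Z1→A 2·5=10, Z2→B 3·5=15, Z3→C 8·24=192, Z4→E 3·22=66, Z5→E 3·15=45, Z6→C 3·7=21. Service cost 349.
{A, C, D, E}: service cost 354
{B, C, D, E}: service cost 379
Among all 5 size-4 choices, {A, B, C, E} is lowest.

Choose A, B, C and E; total service cost 349.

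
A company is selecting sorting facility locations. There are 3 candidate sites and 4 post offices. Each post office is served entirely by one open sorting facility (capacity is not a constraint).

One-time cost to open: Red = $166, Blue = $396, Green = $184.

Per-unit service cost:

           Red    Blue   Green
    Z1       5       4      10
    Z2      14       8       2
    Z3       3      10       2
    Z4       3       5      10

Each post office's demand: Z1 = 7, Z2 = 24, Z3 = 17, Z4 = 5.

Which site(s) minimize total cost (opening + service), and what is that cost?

For any fixed open set, each post office goes to its cheapest open site; total = fixed + service.
{Green}: Z1→Green 10·7=70, Z2→Green 2·24=48, Z3→Green 2·17=34, Z4→Green 10·5=50. Service 202; fixed 184; total 386.
{Red, Green}: Z1→Red 5·7=35, Z2→Green 2·24=48, Z3→Green 2·17=34, Z4→Red 3·5=15. Service 132; fixed 350; total 482.
{Red}: service 437 + fixed 166 = 603
{Red, Blue, Green}: service 125 + fixed 746 = 871
(All 7 nonempty subsets were checked; Green only is lowest.)

Open Green only; minimum total cost 386.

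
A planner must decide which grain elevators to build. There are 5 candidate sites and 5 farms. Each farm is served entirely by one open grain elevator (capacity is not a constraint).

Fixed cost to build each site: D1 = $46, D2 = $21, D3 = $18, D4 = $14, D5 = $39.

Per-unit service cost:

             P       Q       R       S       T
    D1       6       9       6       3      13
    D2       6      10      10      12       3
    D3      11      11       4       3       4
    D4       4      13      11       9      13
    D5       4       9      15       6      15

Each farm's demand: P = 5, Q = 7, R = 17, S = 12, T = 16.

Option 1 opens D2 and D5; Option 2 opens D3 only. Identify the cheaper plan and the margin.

Option 1: {D2, D5}: P→D5 4·5=20, Q→D5 9·7=63, R→D2 10·17=170, S→D5 6·12=72, T→D2 3·16=48. Service 373; fixed 60; total 433.
Option 2: {D3}: P→D3 11·5=55, Q→D3 11·7=77, R→D3 4·17=68, S→D3 3·12=36, T→D3 4·16=64. Service 300; fixed 18; total 318.
Difference: |433 − 318| = 115.

Option 2 is cheaper by 115.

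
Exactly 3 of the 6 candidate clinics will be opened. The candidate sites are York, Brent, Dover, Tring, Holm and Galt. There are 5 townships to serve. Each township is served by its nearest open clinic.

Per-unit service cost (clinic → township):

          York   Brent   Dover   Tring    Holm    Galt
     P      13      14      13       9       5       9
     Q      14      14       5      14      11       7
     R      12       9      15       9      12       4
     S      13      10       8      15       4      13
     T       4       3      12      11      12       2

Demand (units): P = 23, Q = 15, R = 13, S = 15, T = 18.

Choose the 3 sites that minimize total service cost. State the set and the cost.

Choose Dover, Holm and Galt; total service cost 338.

With exactly 3 open, each township uses its cheapest among the chosen.
{Dover, Holm, Galt}: P→Holm 5·23=115, Q→Dover 5·15=75, R→Galt 4·13=52, S→Holm 4·15=60, T→Galt 2·18=36. Service cost 338.
{York, Holm, Galt}: service cost 368
{Brent, Holm, Galt}: service cost 368
Among all 20 size-3 choices, {Dover, Holm, Galt} is lowest.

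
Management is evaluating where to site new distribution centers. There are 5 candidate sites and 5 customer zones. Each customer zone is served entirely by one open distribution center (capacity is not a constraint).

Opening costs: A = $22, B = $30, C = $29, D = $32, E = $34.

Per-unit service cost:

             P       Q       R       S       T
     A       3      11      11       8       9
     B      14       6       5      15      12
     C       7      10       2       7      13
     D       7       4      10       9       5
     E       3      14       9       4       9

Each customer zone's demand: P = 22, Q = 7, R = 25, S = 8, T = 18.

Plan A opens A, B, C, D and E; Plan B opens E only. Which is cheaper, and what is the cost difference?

Plan A is cheaper by 204.

Plan A: {A, B, C, D, E}: P→A 3·22=66, Q→D 4·7=28, R→C 2·25=50, S→E 4·8=32, T→D 5·18=90. Service 266; fixed 147; total 413.
Plan B: {E}: P→E 3·22=66, Q→E 14·7=98, R→E 9·25=225, S→E 4·8=32, T→E 9·18=162. Service 583; fixed 34; total 617.
Difference: |413 − 617| = 204.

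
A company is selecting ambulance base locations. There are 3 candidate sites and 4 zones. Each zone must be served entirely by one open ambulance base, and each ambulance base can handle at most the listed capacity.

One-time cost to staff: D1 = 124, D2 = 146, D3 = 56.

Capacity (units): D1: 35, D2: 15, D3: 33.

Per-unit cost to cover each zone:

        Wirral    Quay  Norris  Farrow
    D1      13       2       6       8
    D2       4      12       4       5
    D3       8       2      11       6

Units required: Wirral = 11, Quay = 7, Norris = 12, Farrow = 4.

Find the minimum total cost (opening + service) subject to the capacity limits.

Minimum total cost: 376

Open {D2, D3}: Wirral→D3 8·11=88, Quay→D3 2·7=14, Norris→D2 4·12=48, Farrow→D3 6·4=24.
Loads: D2 carries 12/15, D3 carries 22/33. Service 174; fixed 202; total 376.
Next best feasible plan costs 378.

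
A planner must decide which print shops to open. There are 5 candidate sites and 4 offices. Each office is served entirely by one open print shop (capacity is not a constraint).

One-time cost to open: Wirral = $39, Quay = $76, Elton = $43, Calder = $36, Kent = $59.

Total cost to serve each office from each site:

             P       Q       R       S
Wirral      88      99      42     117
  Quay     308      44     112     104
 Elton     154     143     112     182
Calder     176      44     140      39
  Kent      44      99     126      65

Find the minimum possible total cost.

For any fixed open set, each office goes to its cheapest open site; total = fixed + service.
{Wirral, Calder}: P→Wirral 88, Q→Calder 44, R→Wirral 42, S→Calder 39. Service 213; fixed 75; total 288.
{Wirral, Calder, Kent}: service 169 + fixed 134 = 303
{Wirral, Elton, Calder}: service 213 + fixed 118 = 331
{Wirral, Quay, Elton, Calder, Kent}: P→Kent 44, Q→Quay 44, R→Wirral 42, S→Calder 39. Service 169; fixed 253; total 422.
No other subset beats 288.

Minimum total cost: 288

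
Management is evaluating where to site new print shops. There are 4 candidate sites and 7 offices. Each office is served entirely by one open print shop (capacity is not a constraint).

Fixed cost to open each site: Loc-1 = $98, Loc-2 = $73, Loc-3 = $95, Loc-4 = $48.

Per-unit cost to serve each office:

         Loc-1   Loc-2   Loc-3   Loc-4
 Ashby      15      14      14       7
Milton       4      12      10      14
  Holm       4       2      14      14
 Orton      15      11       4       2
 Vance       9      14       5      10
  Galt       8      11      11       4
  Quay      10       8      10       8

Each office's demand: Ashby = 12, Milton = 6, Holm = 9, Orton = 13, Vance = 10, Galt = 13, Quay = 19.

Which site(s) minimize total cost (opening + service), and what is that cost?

Open Loc-1 and Loc-4; minimum total cost 610.

For any fixed open set, each office goes to its cheapest open site; total = fixed + service.
{Loc-1, Loc-4}: Ashby→Loc-4 7·12=84, Milton→Loc-1 4·6=24, Holm→Loc-1 4·9=36, Orton→Loc-4 2·13=26, Vance→Loc-1 9·10=90, Galt→Loc-4 4·13=52, Quay→Loc-4 8·19=152. Service 464; fixed 146; total 610.
{Loc-2, Loc-4}: service 504 + fixed 121 = 625
{Loc-2, Loc-3, Loc-4}: service 442 + fixed 216 = 658
{Loc-1, Loc-2, Loc-3, Loc-4}: service 406 + fixed 314 = 720
No other subset beats 610.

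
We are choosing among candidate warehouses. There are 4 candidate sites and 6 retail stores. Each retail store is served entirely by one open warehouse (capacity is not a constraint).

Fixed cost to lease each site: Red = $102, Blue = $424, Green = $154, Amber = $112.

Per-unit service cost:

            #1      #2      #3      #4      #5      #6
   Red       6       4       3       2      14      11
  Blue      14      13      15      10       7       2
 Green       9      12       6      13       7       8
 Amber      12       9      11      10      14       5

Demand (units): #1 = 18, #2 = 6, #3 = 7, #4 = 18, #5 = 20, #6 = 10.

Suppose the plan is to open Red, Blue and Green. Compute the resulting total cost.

Total cost: 1029

Each retail store is assigned to its cheapest site among the open ones.
{Red, Blue, Green}: #1→Red 6·18=108, #2→Red 4·6=24, #3→Red 3·7=21, #4→Red 2·18=36, #5→Blue 7·20=140, #6→Blue 2·10=20. Service 349; fixed 680; total 1029.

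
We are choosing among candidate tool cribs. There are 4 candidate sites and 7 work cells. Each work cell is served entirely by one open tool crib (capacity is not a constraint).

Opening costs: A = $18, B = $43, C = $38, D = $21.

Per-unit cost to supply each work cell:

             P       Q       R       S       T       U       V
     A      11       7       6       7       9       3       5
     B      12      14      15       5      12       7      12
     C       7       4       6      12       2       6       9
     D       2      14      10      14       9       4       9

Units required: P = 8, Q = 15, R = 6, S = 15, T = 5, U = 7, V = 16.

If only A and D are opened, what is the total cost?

Each work cell is assigned to its cheapest site among the open ones.
{A, D}: P→D 2·8=16, Q→A 7·15=105, R→A 6·6=36, S→A 7·15=105, T→A 9·5=45, U→A 3·7=21, V→A 5·16=80. Service 408; fixed 39; total 447.

Total cost: 447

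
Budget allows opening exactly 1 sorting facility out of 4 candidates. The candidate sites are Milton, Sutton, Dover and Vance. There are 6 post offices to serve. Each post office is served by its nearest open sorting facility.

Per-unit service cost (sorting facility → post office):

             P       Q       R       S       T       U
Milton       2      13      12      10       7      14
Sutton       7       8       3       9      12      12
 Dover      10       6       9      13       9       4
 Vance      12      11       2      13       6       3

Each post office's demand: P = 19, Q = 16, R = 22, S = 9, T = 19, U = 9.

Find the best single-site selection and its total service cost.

With exactly 1 open, each post office uses its cheapest among the chosen.
{Vance}: P→Vance 12·19=228, Q→Vance 11·16=176, R→Vance 2·22=44, S→Vance 13·9=117, T→Vance 6·19=114, U→Vance 3·9=27. Service cost 706.
{Sutton}: service cost 744
{Dover}: service cost 808
Among all 4 size-1 choices, {Vance} is lowest.

Choose Vance only; total service cost 706.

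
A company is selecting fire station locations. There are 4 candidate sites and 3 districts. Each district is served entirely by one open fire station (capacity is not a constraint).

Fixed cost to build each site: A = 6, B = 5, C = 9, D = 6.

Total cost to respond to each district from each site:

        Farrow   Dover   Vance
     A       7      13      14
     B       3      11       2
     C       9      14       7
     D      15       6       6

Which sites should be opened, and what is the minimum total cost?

For any fixed open set, each district goes to its cheapest open site; total = fixed + service.
{B}: Farrow→B 3, Dover→B 11, Vance→B 2. Service 16; fixed 5; total 21.
{B, D}: service 11 + fixed 11 = 22
{A, B}: Farrow→B 3, Dover→B 11, Vance→B 2. Service 16; fixed 11; total 27.
{A, B, C, D}: service 11 + fixed 26 = 37
No other subset beats 21.

Open B only; minimum total cost 21.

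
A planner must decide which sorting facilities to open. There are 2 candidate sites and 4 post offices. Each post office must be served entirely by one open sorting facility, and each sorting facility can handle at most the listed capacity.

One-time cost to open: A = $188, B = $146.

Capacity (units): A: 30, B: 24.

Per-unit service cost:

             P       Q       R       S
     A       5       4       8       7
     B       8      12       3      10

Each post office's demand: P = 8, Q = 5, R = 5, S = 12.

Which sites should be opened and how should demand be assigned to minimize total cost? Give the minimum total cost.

Open {A}: P→A 5·8=40, Q→A 4·5=20, R→A 8·5=40, S→A 7·12=84.
Loads: A carries 30/30. Service 184; fixed 188; total 372.
Next best feasible plan costs 493.

Minimum total cost: 372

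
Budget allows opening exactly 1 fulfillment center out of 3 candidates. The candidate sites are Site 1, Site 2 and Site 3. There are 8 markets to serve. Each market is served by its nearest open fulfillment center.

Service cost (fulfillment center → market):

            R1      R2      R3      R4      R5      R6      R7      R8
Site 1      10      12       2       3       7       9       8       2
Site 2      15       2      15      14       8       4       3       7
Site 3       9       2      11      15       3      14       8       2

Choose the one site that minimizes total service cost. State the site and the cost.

Choose Site 1 only; total service cost 53.

With exactly 1 open, each market uses its cheapest among the chosen.
{Site 1}: R1→Site 1 10, R2→Site 1 12, R3→Site 1 2, R4→Site 1 3, R5→Site 1 7, R6→Site 1 9, R7→Site 1 8, R8→Site 1 2. Service cost 53.
{Site 3}: service cost 64
{Site 2}: service cost 68
Among all 3 size-1 choices, {Site 1} is lowest.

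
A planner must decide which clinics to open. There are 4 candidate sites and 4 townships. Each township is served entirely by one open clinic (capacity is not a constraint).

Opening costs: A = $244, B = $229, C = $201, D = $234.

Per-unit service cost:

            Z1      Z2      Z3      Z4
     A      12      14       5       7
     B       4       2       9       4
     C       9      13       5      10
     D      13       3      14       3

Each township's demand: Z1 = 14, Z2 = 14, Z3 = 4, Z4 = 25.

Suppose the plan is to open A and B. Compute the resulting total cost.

Each township is assigned to its cheapest site among the open ones.
{A, B}: Z1→B 4·14=56, Z2→B 2·14=28, Z3→A 5·4=20, Z4→B 4·25=100. Service 204; fixed 473; total 677.

Total cost: 677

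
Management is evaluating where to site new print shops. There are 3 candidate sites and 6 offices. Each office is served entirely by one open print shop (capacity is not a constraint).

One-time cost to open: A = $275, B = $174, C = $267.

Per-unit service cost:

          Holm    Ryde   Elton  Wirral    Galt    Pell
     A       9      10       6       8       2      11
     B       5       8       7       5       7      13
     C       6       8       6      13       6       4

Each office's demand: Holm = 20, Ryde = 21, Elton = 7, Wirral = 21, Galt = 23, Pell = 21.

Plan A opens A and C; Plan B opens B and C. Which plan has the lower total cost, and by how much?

Plan B is cheaper by 92.

Plan A: {A, C}: Holm→C 6·20=120, Ryde→C 8·21=168, Elton→A 6·7=42, Wirral→A 8·21=168, Galt→A 2·23=46, Pell→C 4·21=84. Service 628; fixed 542; total 1170.
Plan B: {B, C}: Holm→B 5·20=100, Ryde→B 8·21=168, Elton→C 6·7=42, Wirral→B 5·21=105, Galt→C 6·23=138, Pell→C 4·21=84. Service 637; fixed 441; total 1078.
Difference: |1170 − 1078| = 92.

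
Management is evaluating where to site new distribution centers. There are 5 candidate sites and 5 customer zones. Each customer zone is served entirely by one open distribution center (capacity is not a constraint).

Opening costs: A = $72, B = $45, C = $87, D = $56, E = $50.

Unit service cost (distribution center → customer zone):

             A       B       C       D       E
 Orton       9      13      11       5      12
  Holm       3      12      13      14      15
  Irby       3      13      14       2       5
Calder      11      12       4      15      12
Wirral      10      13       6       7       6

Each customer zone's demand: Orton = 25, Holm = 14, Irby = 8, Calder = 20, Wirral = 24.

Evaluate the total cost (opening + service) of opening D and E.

Each customer zone is assigned to its cheapest site among the open ones.
{D, E}: Orton→D 5·25=125, Holm→D 14·14=196, Irby→D 2·8=16, Calder→E 12·20=240, Wirral→E 6·24=144. Service 721; fixed 106; total 827.

Total cost: 827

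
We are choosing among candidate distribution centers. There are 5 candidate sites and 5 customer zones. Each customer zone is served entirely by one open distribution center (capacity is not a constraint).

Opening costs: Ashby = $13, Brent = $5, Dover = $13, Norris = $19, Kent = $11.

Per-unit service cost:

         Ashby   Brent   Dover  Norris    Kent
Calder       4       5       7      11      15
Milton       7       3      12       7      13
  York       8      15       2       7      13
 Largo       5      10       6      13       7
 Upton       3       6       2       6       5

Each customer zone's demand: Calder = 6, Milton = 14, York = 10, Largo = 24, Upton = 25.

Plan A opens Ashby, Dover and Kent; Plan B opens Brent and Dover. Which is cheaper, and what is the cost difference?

Plan B is cheaper by 45.

Plan A: {Ashby, Dover, Kent}: Calder→Ashby 4·6=24, Milton→Ashby 7·14=98, York→Dover 2·10=20, Largo→Ashby 5·24=120, Upton→Dover 2·25=50. Service 312; fixed 37; total 349.
Plan B: {Brent, Dover}: Calder→Brent 5·6=30, Milton→Brent 3·14=42, York→Dover 2·10=20, Largo→Dover 6·24=144, Upton→Dover 2·25=50. Service 286; fixed 18; total 304.
Difference: |349 − 304| = 45.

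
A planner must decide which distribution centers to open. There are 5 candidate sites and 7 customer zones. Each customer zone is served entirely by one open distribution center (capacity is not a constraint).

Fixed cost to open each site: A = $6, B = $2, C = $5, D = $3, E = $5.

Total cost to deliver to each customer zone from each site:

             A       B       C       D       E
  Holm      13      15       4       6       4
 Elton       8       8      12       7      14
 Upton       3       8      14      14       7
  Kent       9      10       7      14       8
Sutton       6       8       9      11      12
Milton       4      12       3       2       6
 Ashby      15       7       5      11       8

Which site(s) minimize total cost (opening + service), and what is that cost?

For any fixed open set, each customer zone goes to its cheapest open site; total = fixed + service.
{A, C}: Holm→C 4, Elton→A 8, Upton→A 3, Kent→C 7, Sutton→A 6, Milton→C 3, Ashby→C 5. Service 36; fixed 11; total 47.
{A, C, D}: Holm→C 4, Elton→D 7, Upton→A 3, Kent→C 7, Sutton→A 6, Milton→D 2, Ashby→C 5. Service 34; fixed 14; total 48.
{A, B, C}: service 36 + fixed 13 = 49
{A, B, C, D, E}: Holm→C 4, Elton→D 7, Upton→A 3, Kent→C 7, Sutton→A 6, Milton→D 2, Ashby→C 5. Service 34; fixed 21; total 55.
No other subset beats 47.

Open A and C; minimum total cost 47.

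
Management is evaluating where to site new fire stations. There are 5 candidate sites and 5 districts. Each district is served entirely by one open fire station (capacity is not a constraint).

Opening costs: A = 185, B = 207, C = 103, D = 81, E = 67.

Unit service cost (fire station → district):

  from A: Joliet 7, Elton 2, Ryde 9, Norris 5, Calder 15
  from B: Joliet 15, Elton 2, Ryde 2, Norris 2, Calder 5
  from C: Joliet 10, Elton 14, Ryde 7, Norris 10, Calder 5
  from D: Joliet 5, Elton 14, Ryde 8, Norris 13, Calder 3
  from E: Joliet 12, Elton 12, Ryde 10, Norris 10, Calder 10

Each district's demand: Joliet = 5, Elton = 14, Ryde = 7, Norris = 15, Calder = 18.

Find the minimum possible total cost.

Minimum total cost: 439

For any fixed open set, each district goes to its cheapest open site; total = fixed + service.
{B, D}: Joliet→D 5·5=25, Elton→B 2·14=28, Ryde→B 2·7=14, Norris→B 2·15=30, Calder→D 3·18=54. Service 151; fixed 288; total 439.
{B}: Joliet→B 15·5=75, Elton→B 2·14=28, Ryde→B 2·7=14, Norris→B 2·15=30, Calder→B 5·18=90. Service 237; fixed 207; total 444.
{B, E}: service 222 + fixed 274 = 496
{A, B, C, D, E}: service 151 + fixed 643 = 794
No other subset beats 439.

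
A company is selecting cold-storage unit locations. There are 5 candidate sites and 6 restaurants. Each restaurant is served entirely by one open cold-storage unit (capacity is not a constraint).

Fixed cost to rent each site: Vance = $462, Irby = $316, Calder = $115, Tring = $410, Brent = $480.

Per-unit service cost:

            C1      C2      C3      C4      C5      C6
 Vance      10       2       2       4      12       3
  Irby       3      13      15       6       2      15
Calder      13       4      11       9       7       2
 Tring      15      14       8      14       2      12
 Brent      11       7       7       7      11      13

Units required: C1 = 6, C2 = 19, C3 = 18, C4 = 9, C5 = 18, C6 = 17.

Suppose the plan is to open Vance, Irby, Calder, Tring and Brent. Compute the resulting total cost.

Total cost: 1981

Each restaurant is assigned to its cheapest site among the open ones.
{Vance, Irby, Calder, Tring, Brent}: C1→Irby 3·6=18, C2→Vance 2·19=38, C3→Vance 2·18=36, C4→Vance 4·9=36, C5→Irby 2·18=36, C6→Calder 2·17=34. Service 198; fixed 1783; total 1981.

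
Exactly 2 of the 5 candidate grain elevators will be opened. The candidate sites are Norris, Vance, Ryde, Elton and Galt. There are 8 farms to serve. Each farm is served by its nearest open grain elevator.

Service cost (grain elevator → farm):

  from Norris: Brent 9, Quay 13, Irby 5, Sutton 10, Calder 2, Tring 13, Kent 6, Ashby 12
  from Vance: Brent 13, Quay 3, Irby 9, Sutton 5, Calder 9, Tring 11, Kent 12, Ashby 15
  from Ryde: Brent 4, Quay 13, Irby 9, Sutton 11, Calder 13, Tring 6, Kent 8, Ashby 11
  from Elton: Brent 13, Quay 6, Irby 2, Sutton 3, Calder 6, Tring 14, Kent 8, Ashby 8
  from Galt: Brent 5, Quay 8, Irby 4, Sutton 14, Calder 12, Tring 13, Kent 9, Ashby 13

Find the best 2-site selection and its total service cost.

Choose Ryde and Elton; total service cost 43.

With exactly 2 open, each farm uses its cheapest among the chosen.
{Ryde, Elton}: Brent→Ryde 4, Quay→Elton 6, Irby→Elton 2, Sutton→Elton 3, Calder→Elton 6, Tring→Ryde 6, Kent→Ryde 8, Ashby→Elton 8. Service cost 43.
{Norris, Elton}: service cost 49
{Elton, Galt}: service cost 51
Among all 10 size-2 choices, {Ryde, Elton} is lowest.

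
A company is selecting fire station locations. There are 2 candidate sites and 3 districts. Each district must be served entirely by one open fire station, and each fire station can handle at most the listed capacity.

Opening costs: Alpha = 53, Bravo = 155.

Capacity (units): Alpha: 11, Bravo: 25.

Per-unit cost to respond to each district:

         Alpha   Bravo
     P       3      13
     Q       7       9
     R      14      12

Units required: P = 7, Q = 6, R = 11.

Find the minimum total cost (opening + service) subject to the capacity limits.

Minimum total cost: 415

Open {Alpha, Bravo}: P→Alpha 3·7=21, Q→Bravo 9·6=54, R→Bravo 12·11=132.
Loads: Alpha carries 7/11, Bravo carries 17/25. Service 207; fixed 208; total 415.
Next best feasible plan costs 432.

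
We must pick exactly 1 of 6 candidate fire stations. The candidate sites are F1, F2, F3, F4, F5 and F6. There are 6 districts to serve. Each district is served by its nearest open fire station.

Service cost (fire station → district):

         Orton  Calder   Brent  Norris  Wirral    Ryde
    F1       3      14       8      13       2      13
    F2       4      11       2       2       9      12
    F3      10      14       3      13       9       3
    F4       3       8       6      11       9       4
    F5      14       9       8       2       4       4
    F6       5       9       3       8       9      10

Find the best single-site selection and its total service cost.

With exactly 1 open, each district uses its cheapest among the chosen.
{F2}: Orton→F2 4, Calder→F2 11, Brent→F2 2, Norris→F2 2, Wirral→F2 9, Ryde→F2 12. Service cost 40.
{F4}: service cost 41
{F5}: service cost 41
Among all 6 size-1 choices, {F2} is lowest.

Choose F2 only; total service cost 40.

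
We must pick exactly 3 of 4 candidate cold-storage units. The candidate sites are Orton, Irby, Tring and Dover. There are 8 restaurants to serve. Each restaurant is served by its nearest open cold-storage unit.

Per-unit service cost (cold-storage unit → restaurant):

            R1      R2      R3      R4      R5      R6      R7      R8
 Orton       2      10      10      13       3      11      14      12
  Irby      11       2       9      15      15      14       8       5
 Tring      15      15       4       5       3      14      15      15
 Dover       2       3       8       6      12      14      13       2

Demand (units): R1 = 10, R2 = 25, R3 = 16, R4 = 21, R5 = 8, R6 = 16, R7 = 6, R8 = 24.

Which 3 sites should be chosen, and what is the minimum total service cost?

With exactly 3 open, each restaurant uses its cheapest among the chosen.
{Irby, Tring, Dover}: R1→Dover 2·10=20, R2→Irby 2·25=50, R3→Tring 4·16=64, R4→Tring 5·21=105, R5→Tring 3·8=24, R6→Irby 14·16=224, R7→Irby 8·6=48, R8→Dover 2·24=48. Service cost 583.
{Orton, Tring, Dover}: service cost 590
{Orton, Irby, Tring}: service cost 607
Among all 4 size-3 choices, {Irby, Tring, Dover} is lowest.

Choose Irby, Tring and Dover; total service cost 583.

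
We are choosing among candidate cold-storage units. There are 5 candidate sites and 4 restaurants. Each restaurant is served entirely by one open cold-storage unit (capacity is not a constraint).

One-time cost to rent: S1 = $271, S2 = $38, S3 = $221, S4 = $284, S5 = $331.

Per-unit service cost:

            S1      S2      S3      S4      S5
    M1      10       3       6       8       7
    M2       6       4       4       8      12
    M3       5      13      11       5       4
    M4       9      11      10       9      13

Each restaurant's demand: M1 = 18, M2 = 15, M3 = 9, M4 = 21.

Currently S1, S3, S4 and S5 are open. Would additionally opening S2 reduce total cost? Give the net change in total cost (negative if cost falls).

Yes — net change −16 (cost falls by 16).

Current service cost with {S1, S3, S4, S5}: 393.
Adding S2: each restaurant re-picks its cheapest; new service cost 339, saving 54.
Extra fixed cost: 38. Net change = 38 − 54 = -16.
(Totals: 1500 → 1484.)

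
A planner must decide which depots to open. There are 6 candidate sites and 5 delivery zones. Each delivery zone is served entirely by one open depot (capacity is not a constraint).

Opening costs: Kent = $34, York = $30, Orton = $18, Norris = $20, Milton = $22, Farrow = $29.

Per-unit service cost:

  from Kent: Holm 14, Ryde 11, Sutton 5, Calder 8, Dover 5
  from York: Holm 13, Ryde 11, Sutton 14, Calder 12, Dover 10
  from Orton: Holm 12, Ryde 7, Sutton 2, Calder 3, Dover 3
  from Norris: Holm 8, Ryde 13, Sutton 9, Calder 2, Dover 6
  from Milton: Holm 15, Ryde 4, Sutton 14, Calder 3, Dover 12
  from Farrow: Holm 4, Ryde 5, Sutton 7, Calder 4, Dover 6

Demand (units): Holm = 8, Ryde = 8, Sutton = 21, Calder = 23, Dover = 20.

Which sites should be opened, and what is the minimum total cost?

For any fixed open set, each delivery zone goes to its cheapest open site; total = fixed + service.
{Orton, Norris, Farrow}: Holm→Farrow 4·8=32, Ryde→Farrow 5·8=40, Sutton→Orton 2·21=42, Calder→Norris 2·23=46, Dover→Orton 3·20=60. Service 220; fixed 67; total 287.
{Orton, Farrow}: Holm→Farrow 4·8=32, Ryde→Farrow 5·8=40, Sutton→Orton 2·21=42, Calder→Orton 3·23=69, Dover→Orton 3·20=60. Service 243; fixed 47; total 290.
{Orton, Norris, Milton, Farrow}: Holm→Farrow 4·8=32, Ryde→Milton 4·8=32, Sutton→Orton 2·21=42, Calder→Norris 2·23=46, Dover→Orton 3·20=60. Service 212; fixed 89; total 301.
{Kent, York, Orton, Norris, Milton, Farrow}: service 212 + fixed 153 = 365
No other subset beats 287.

Open Orton, Norris and Farrow; minimum total cost 287.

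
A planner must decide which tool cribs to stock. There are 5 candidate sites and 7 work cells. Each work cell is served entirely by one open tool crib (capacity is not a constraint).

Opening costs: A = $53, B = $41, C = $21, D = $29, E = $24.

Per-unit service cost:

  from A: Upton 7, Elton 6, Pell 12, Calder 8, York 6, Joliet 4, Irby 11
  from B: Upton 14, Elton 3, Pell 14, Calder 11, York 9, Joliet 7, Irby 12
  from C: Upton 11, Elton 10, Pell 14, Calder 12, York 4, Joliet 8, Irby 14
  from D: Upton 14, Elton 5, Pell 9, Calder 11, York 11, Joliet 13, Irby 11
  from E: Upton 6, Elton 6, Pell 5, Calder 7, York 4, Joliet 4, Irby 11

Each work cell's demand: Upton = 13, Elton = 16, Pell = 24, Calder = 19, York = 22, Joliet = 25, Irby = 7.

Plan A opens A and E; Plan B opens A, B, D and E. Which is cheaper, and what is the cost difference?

Plan A is cheaper by 22.

Plan A: {A, E}: Upton→E 6·13=78, Elton→A 6·16=96, Pell→E 5·24=120, Calder→E 7·19=133, York→E 4·22=88, Joliet→A 4·25=100, Irby→A 11·7=77. Service 692; fixed 77; total 769.
Plan B: {A, B, D, E}: Upton→E 6·13=78, Elton→B 3·16=48, Pell→E 5·24=120, Calder→E 7·19=133, York→E 4·22=88, Joliet→A 4·25=100, Irby→A 11·7=77. Service 644; fixed 147; total 791.
Difference: |769 − 791| = 22.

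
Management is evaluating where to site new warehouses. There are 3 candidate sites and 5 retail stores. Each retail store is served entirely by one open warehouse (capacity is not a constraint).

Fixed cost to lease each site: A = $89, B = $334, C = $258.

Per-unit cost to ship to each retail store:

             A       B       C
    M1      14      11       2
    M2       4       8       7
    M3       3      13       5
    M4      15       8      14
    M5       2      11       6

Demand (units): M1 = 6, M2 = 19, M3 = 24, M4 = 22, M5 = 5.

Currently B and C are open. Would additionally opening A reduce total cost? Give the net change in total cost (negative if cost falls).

Yes — net change −36 (cost falls by 36).

Current service cost with {B, C}: 471.
Adding A: each retail store re-picks its cheapest; new service cost 346, saving 125.
Extra fixed cost: 89. Net change = 89 − 125 = -36.
(Totals: 1063 → 1027.)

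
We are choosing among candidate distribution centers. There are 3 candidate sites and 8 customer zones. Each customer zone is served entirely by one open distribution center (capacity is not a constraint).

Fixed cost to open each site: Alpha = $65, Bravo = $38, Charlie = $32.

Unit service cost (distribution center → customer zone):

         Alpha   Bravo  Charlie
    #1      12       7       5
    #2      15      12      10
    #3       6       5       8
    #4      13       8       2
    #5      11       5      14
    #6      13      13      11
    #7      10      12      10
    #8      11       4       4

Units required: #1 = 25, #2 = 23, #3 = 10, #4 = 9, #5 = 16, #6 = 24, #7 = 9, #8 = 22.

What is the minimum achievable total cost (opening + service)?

For any fixed open set, each customer zone goes to its cheapest open site; total = fixed + service.
{Bravo, Charlie}: #1→Charlie 5·25=125, #2→Charlie 10·23=230, #3→Bravo 5·10=50, #4→Charlie 2·9=18, #5→Bravo 5·16=80, #6→Charlie 11·24=264, #7→Charlie 10·9=90, #8→Bravo 4·22=88. Service 945; fixed 70; total 1015.
{Alpha, Bravo, Charlie}: #1→Charlie 5·25=125, #2→Charlie 10·23=230, #3→Bravo 5·10=50, #4→Charlie 2·9=18, #5→Bravo 5·16=80, #6→Charlie 11·24=264, #7→Alpha 10·9=90, #8→Bravo 4·22=88. Service 945; fixed 135; total 1080.
{Alpha, Charlie}: #1→Charlie 5·25=125, #2→Charlie 10·23=230, #3→Alpha 6·10=60, #4→Charlie 2·9=18, #5→Alpha 11·16=176, #6→Charlie 11·24=264, #7→Alpha 10·9=90, #8→Charlie 4·22=88. Service 1051; fixed 97; total 1148.
{Charlie}: service 1119 + fixed 32 = 1151
(All 7 nonempty subsets were checked; Bravo and Charlie is lowest.)

Minimum total cost: 1015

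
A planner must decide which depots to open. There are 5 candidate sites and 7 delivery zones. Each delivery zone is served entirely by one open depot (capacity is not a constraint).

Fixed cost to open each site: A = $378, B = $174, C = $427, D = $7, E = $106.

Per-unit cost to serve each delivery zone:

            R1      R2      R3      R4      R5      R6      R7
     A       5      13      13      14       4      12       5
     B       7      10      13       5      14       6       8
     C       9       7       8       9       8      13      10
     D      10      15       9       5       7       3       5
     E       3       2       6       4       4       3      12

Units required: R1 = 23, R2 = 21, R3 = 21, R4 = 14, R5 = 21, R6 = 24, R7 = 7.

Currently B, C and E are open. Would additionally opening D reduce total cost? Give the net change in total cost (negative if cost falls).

Current service cost with {B, C, E}: 505.
Adding D: each delivery zone re-picks its cheapest; new service cost 484, saving 21.
Extra fixed cost: 7. Net change = 7 − 21 = -14.
(Totals: 1212 → 1198.)

Yes — net change −14 (cost falls by 14).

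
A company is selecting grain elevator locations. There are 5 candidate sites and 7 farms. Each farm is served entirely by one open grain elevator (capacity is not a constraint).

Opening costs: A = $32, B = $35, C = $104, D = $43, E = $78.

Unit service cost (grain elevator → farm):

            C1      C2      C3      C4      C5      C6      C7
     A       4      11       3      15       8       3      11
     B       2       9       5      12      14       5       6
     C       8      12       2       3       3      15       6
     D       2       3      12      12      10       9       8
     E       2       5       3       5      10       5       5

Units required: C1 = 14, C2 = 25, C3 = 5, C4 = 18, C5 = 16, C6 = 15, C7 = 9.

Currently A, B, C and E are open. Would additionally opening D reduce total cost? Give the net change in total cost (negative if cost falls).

Current service cost with {A, B, C, E}: 355.
Adding D: each farm re-picks its cheapest; new service cost 305, saving 50.
Extra fixed cost: 43. Net change = 43 − 50 = -7.
(Totals: 604 → 597.)

Yes — net change −7 (cost falls by 7).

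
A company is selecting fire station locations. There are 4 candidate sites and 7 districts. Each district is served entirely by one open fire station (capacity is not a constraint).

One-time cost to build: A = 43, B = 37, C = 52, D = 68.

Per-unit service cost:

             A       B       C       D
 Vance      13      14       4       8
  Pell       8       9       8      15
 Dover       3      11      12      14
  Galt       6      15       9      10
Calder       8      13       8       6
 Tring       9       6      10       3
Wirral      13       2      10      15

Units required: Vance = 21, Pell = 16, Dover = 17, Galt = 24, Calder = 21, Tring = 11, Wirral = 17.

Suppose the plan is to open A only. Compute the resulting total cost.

Each district is assigned to its cheapest site among the open ones.
{A}: Vance→A 13·21=273, Pell→A 8·16=128, Dover→A 3·17=51, Galt→A 6·24=144, Calder→A 8·21=168, Tring→A 9·11=99, Wirral→A 13·17=221. Service 1084; fixed 43; total 1127.

Total cost: 1127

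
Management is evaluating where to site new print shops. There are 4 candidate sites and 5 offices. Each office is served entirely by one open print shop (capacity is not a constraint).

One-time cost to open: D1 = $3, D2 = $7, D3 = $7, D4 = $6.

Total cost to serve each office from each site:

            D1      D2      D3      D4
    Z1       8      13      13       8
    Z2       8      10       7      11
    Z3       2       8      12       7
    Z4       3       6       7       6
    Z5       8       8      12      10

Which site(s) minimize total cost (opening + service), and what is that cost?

Open D1 only; minimum total cost 32.

For any fixed open set, each office goes to its cheapest open site; total = fixed + service.
{D1}: Z1→D1 8, Z2→D1 8, Z3→D1 2, Z4→D1 3, Z5→D1 8. Service 29; fixed 3; total 32.
{D1, D3}: Z1→D1 8, Z2→D3 7, Z3→D1 2, Z4→D1 3, Z5→D1 8. Service 28; fixed 10; total 38.
{D1, D4}: service 29 + fixed 9 = 38
{D1, D2, D3, D4}: service 28 + fixed 23 = 51
No other subset beats 32.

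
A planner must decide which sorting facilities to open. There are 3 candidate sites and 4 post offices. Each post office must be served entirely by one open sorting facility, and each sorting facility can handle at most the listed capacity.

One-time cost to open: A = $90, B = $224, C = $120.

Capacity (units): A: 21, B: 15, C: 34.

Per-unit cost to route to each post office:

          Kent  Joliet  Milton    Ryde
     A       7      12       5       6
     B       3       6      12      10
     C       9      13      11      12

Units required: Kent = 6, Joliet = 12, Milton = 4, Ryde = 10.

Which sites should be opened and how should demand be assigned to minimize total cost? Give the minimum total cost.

Minimum total cost: 488

Open {A, C}: Kent→A 7·6=42, Joliet→C 13·12=156, Milton→A 5·4=20, Ryde→A 6·10=60.
Loads: A carries 20/21, C carries 12/34. Service 278; fixed 210; total 488.
Next best feasible plan costs 494.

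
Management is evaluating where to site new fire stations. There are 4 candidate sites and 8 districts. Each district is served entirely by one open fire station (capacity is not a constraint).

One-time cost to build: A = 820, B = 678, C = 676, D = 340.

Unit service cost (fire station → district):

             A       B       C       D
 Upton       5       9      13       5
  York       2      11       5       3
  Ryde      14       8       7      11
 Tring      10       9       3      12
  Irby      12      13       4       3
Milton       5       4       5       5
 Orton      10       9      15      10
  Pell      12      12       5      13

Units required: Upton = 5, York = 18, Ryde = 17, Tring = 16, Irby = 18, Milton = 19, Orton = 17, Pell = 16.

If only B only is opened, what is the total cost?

Total cost: 1856

Each district is assigned to its cheapest site among the open ones.
{B}: Upton→B 9·5=45, York→B 11·18=198, Ryde→B 8·17=136, Tring→B 9·16=144, Irby→B 13·18=234, Milton→B 4·19=76, Orton→B 9·17=153, Pell→B 12·16=192. Service 1178; fixed 678; total 1856.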